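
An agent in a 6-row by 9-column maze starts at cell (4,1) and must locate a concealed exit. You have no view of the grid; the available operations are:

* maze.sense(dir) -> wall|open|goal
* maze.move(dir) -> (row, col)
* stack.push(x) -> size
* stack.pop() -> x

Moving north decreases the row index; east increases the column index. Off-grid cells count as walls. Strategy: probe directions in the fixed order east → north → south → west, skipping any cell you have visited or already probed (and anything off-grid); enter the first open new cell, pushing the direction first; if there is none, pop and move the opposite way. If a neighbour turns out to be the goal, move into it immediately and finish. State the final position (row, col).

I run maze.sense(dir=east), giving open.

Now I run stack.push(x=east), — result: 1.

Now I run maze.move(dir=east), giving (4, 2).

Now I run maze.sense(dir=east), — result: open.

I call stack.push(x=east), : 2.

Using maze.move(dir=east), and observe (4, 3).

Invoking maze.sense(dir=east), which returns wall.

I invoke maze.sense(dir=north), : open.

I invoke stack.push(x=north), → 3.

I try maze.move(dir=north), → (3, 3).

Then maze.sense(dir=east), and see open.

Calling stack.push(x=east), and observe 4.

I invoke maze.move(dir=east), → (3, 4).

Then maze.sense(dir=east), — result: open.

I use stack.push(x=east), : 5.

Now I run maze.move(dir=east), which returns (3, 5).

I run maze.sense(dir=east), — result: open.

I try stack.push(x=east), : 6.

Using maze.move(dir=east), and get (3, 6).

Next I call maze.sense(dir=east), : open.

Then stack.push(x=east), giving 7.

Now I run maze.move(dir=east), — result: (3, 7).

Using maze.sense(dir=east), — result: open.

Now I run stack.push(x=east), : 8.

I invoke maze.move(dir=east), and see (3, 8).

Next I call maze.sense(dir=north), and see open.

I use stack.push(x=north), and see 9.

I use maze.move(dir=north), — result: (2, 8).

I use maze.sense(dir=north), and observe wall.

Now I run maze.sense(dir=west), and observe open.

Invoking stack.push(x=west), yielding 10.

Calling maze.move(dir=west), and see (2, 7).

Now I run maze.sense(dir=north), giving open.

Now I run stack.push(x=north), and see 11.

Using maze.move(dir=north), and see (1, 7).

I try maze.sense(dir=north), giving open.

Calling stack.push(x=north), and observe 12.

Calling maze.move(dir=north), and see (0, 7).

Next I call maze.sense(dir=east), giving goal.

Invoking maze.move(dir=east), and see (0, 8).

Answer: (0, 8)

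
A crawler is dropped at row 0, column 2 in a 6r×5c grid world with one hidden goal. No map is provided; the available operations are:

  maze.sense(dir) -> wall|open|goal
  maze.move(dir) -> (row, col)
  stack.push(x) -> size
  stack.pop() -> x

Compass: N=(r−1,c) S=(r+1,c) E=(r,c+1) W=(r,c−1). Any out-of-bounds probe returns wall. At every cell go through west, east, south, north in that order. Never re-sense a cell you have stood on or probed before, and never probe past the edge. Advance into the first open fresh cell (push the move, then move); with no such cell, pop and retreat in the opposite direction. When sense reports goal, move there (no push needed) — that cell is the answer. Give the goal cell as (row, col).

! maze.sense(west) ~> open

! stack.push(west) ~> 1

! maze.move(west) ~> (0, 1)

! maze.sense(west) ~> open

! stack.push(west) ~> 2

! maze.move(west) ~> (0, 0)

! maze.sense(south) ~> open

! stack.push(south) ~> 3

! maze.move(south) ~> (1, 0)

! maze.sense(east) ~> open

! stack.push(east) ~> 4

! maze.move(east) ~> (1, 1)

! maze.sense(east) ~> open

! stack.push(east) ~> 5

! maze.move(east) ~> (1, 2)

! maze.sense(east) ~> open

! stack.push(east) ~> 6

! maze.move(east) ~> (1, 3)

! maze.sense(east) ~> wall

! maze.sense(south) ~> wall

! maze.sense(north) ~> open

! stack.push(north) ~> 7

! maze.move(north) ~> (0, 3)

! maze.sense(east) ~> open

! stack.push(east) ~> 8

! maze.move(east) ~> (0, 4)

! stack.pop() ~> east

! maze.move(west) ~> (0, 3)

! stack.pop() ~> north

! maze.move(south) ~> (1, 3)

! stack.pop() ~> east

! maze.move(west) ~> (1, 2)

! maze.sense(south) ~> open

! stack.push(south) ~> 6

! maze.move(south) ~> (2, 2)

! maze.sense(west) ~> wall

! maze.sense(south) ~> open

! stack.push(south) ~> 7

! maze.move(south) ~> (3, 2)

! maze.sense(west) ~> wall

! maze.sense(east) ~> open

! stack.push(east) ~> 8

! maze.move(east) ~> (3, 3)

! maze.sense(east) ~> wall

! maze.sense(south) ~> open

! stack.push(south) ~> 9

! maze.move(south) ~> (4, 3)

! maze.sense(west) ~> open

! stack.push(west) ~> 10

! maze.move(west) ~> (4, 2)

! maze.sense(west) ~> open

! stack.push(west) ~> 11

! maze.move(west) ~> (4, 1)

! maze.sense(west) ~> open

! stack.push(west) ~> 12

! maze.move(west) ~> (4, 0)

! maze.sense(south) ~> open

! stack.push(south) ~> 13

! maze.move(south) ~> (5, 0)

! maze.sense(east) ~> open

! stack.push(east) ~> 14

! maze.move(east) ~> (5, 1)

! maze.sense(east) ~> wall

! stack.pop() ~> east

! maze.move(west) ~> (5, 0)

! stack.pop() ~> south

! maze.move(north) ~> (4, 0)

! maze.sense(north) ~> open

! stack.push(north) ~> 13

! maze.move(north) ~> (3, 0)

! maze.sense(north) ~> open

! stack.push(north) ~> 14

! maze.move(north) ~> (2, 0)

! stack.pop() ~> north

! maze.move(south) ~> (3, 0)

! stack.pop() ~> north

! maze.move(south) ~> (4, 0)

! stack.pop() ~> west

! maze.move(east) ~> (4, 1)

! stack.pop() ~> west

! maze.move(east) ~> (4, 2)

! stack.pop() ~> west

! maze.move(east) ~> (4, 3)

! maze.sense(east) ~> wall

! maze.sense(south) ~> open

! stack.push(south) ~> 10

! maze.move(south) ~> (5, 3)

! maze.sense(east) ~> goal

! maze.move(east) ~> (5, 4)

Answer: (5, 4)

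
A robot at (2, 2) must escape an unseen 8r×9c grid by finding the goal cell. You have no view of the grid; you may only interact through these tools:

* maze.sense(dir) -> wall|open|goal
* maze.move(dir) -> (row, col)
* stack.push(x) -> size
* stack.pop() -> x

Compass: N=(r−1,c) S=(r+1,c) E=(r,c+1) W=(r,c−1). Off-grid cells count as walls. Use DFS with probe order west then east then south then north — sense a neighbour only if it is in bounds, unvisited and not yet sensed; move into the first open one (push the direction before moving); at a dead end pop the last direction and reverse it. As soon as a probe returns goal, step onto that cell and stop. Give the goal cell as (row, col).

>> maze.sense(west)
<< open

>> stack.push(west)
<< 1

>> maze.move(west)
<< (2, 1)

>> maze.sense(west)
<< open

>> stack.push(west)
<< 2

>> maze.move(west)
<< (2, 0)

>> maze.sense(south)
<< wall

>> maze.sense(north)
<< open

>> stack.push(north)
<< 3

>> maze.move(north)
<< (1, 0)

>> maze.sense(east)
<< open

>> stack.push(east)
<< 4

>> maze.move(east)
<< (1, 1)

>> maze.sense(east)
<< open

>> stack.push(east)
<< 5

>> maze.move(east)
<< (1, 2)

>> maze.sense(east)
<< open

>> stack.push(east)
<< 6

>> maze.move(east)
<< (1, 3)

>> maze.sense(east)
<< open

>> stack.push(east)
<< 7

>> maze.move(east)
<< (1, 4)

>> maze.sense(east)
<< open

>> stack.push(east)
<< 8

>> maze.move(east)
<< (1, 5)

>> maze.sense(east)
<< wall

>> maze.sense(south)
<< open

>> stack.push(south)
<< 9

>> maze.move(south)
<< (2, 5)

>> maze.sense(west)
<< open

>> stack.push(west)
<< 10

>> maze.move(west)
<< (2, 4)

>> maze.sense(west)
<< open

>> stack.push(west)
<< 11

>> maze.move(west)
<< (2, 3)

>> maze.sense(south)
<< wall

>> stack.pop()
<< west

>> maze.move(east)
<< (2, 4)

>> maze.sense(south)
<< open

>> stack.push(south)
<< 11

>> maze.move(south)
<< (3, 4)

>> maze.sense(east)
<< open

>> stack.push(east)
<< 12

>> maze.move(east)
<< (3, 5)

>> maze.sense(east)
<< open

>> stack.push(east)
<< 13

>> maze.move(east)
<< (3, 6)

>> maze.sense(east)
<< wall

>> maze.sense(south)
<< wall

>> maze.sense(north)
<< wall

>> stack.pop()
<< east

>> maze.move(west)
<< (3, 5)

>> maze.sense(south)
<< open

>> stack.push(south)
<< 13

>> maze.move(south)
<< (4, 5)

>> maze.sense(west)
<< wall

>> maze.sense(south)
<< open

>> stack.push(south)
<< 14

>> maze.move(south)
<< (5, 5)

>> maze.sense(west)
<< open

>> stack.push(west)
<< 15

>> maze.move(west)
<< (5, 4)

>> maze.sense(west)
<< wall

>> maze.sense(south)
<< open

>> stack.push(south)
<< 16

>> maze.move(south)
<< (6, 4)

>> maze.sense(west)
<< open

>> stack.push(west)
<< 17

>> maze.move(west)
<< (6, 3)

>> maze.sense(west)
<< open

>> stack.push(west)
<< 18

>> maze.move(west)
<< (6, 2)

>> maze.sense(west)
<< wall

>> maze.sense(south)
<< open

>> stack.push(south)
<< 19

>> maze.move(south)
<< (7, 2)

>> maze.sense(west)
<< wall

>> maze.sense(east)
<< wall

>> stack.pop()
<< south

>> maze.move(north)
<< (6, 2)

>> maze.sense(north)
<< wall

>> stack.pop()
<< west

>> maze.move(east)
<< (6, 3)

>> stack.pop()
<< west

>> maze.move(east)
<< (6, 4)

>> maze.sense(east)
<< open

>> stack.push(east)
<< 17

>> maze.move(east)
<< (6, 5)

>> maze.sense(east)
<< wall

>> maze.sense(south)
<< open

>> stack.push(south)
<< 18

>> maze.move(south)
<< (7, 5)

>> maze.sense(west)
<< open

>> stack.push(west)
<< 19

>> maze.move(west)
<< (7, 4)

>> stack.pop()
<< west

>> maze.move(east)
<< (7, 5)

>> maze.sense(east)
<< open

>> stack.push(east)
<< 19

>> maze.move(east)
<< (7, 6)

>> maze.sense(east)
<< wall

>> stack.pop()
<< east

>> maze.move(west)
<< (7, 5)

>> stack.pop()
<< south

>> maze.move(north)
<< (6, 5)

>> stack.pop()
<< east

>> maze.move(west)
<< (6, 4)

>> stack.pop()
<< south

>> maze.move(north)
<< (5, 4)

>> stack.pop()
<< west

>> maze.move(east)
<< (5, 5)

>> maze.sense(east)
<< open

>> stack.push(east)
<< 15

>> maze.move(east)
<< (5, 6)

>> maze.sense(east)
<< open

>> stack.push(east)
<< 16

>> maze.move(east)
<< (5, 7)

>> maze.sense(east)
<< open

>> stack.push(east)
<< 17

>> maze.move(east)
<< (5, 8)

>> maze.sense(south)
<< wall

>> maze.sense(north)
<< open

>> stack.push(north)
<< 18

>> maze.move(north)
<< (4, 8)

>> maze.sense(west)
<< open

>> stack.push(west)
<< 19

>> maze.move(west)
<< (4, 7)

>> stack.pop()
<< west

>> maze.move(east)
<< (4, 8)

>> maze.sense(north)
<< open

>> stack.push(north)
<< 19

>> maze.move(north)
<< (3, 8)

>> maze.sense(north)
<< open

>> stack.push(north)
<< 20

>> maze.move(north)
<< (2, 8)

>> maze.sense(west)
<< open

>> stack.push(west)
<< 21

>> maze.move(west)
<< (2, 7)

>> maze.sense(north)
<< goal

>> maze.move(north)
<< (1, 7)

Answer: (1, 7)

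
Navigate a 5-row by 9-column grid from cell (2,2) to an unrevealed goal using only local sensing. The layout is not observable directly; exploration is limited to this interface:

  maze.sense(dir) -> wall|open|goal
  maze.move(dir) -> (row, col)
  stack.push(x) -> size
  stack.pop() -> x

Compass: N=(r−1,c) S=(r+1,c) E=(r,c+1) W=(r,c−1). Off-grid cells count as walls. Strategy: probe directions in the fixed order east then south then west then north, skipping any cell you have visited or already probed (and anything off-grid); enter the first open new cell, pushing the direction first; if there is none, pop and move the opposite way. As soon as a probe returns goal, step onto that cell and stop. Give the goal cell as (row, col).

> maze.sense dir=east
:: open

> stack.push x=east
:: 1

> maze.move dir=east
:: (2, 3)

> maze.sense dir=east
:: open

> stack.push x=east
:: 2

> maze.move dir=east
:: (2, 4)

> maze.sense dir=east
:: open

> stack.push x=east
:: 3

> maze.move dir=east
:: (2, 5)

> maze.sense dir=east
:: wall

> maze.sense dir=south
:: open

> stack.push x=south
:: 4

> maze.move dir=south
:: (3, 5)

> maze.sense dir=east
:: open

> stack.push x=east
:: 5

> maze.move dir=east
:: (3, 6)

> maze.sense dir=east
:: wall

> maze.sense dir=south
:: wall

> stack.pop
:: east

> maze.move dir=west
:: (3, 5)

> maze.sense dir=south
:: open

> stack.push x=south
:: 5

> maze.move dir=south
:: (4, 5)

> maze.sense dir=west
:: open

> stack.push x=west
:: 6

> maze.move dir=west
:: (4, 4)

> maze.sense dir=west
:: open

> stack.push x=west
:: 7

> maze.move dir=west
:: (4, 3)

> maze.sense dir=west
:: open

> stack.push x=west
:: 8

> maze.move dir=west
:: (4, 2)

> maze.sense dir=west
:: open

> stack.push x=west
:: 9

> maze.move dir=west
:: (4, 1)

> maze.sense dir=west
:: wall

> maze.sense dir=north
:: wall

> stack.pop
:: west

> maze.move dir=east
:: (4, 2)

> maze.sense dir=north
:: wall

> stack.pop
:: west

> maze.move dir=east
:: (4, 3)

> maze.sense dir=north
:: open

> stack.push x=north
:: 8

> maze.move dir=north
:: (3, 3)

> maze.sense dir=east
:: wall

> stack.pop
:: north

> maze.move dir=south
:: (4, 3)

> stack.pop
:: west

> maze.move dir=east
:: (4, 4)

> stack.pop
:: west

> maze.move dir=east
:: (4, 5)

> stack.pop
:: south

> maze.move dir=north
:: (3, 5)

> stack.pop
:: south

> maze.move dir=north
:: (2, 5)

> maze.sense dir=north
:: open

> stack.push x=north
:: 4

> maze.move dir=north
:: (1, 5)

> maze.sense dir=east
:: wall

> maze.sense dir=west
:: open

> stack.push x=west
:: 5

> maze.move dir=west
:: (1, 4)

> maze.sense dir=west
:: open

> stack.push x=west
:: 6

> maze.move dir=west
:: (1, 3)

> maze.sense dir=west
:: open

> stack.push x=west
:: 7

> maze.move dir=west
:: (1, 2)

> maze.sense dir=west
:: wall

> maze.sense dir=north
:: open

> stack.push x=north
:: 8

> maze.move dir=north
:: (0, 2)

> maze.sense dir=east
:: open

> stack.push x=east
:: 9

> maze.move dir=east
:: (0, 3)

> maze.sense dir=east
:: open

> stack.push x=east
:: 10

> maze.move dir=east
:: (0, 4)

> maze.sense dir=east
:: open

> stack.push x=east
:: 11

> maze.move dir=east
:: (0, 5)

> maze.sense dir=east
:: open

> stack.push x=east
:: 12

> maze.move dir=east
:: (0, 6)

> maze.sense dir=east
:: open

> stack.push x=east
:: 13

> maze.move dir=east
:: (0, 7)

> maze.sense dir=east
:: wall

> maze.sense dir=south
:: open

> stack.push x=south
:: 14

> maze.move dir=south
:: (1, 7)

> maze.sense dir=east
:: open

> stack.push x=east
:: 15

> maze.move dir=east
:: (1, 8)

> maze.sense dir=south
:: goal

> maze.move dir=south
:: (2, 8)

Answer: (2, 8)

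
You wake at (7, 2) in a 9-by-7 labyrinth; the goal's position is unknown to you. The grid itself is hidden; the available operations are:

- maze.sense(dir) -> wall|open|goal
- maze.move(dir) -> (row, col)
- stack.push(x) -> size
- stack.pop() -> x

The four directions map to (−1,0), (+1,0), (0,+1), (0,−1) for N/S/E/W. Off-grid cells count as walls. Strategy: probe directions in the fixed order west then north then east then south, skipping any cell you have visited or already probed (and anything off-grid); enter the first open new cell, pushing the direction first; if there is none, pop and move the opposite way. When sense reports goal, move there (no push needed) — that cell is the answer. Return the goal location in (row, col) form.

Then maze.sense on dir=west, : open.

I use stack.push on x=west, giving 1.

Next I call maze.move on dir=west, giving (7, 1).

Next I call maze.sense on dir=west, and see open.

Then stack.push on x=west, → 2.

I try maze.move on dir=west, and observe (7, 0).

I call maze.sense on dir=north, and observe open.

I run stack.push on x=north, which returns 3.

Then maze.move on dir=north, yielding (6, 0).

I try maze.sense on dir=north, and observe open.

I call stack.push on x=north, giving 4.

I call maze.move on dir=north, and get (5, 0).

I invoke maze.sense on dir=north, giving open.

I run stack.push on x=north, : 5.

Calling maze.move on dir=north, : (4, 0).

Using maze.sense on dir=north, giving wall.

I try maze.sense on dir=east, which returns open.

I use stack.push on x=east, and observe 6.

I try maze.move on dir=east, which returns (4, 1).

Then maze.sense on dir=north, and see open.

I call stack.push on x=north, : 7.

Invoking maze.move on dir=north, and get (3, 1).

Using maze.sense on dir=north, and get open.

Invoking stack.push on x=north, and see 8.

I try maze.move on dir=north, and observe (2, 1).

Then maze.sense on dir=west, → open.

I run stack.push on x=west, yielding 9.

I run maze.move on dir=west, yielding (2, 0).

Invoking maze.sense on dir=north, which returns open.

Next I call stack.push on x=north, and get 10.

I run maze.move on dir=north, and get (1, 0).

Now I run maze.sense on dir=north, → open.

Then stack.push on x=north, and observe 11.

Calling maze.move on dir=north, which returns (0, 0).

I run maze.sense on dir=east, giving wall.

I try stack.pop(), which returns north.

Invoking maze.move on dir=south, which returns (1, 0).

Calling maze.sense on dir=east, giving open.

Next I call stack.push on x=east, and see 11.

Then maze.move on dir=east, yielding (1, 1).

I call maze.sense on dir=east, → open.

Calling stack.push on x=east, yielding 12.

Next I call maze.move on dir=east, yielding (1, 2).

Then maze.sense on dir=north, and observe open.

Next I call stack.push on x=north, : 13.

I invoke maze.move on dir=north, which returns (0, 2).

Then maze.sense on dir=east, giving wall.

Then stack.pop, giving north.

I try maze.move on dir=south, → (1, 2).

Using maze.sense on dir=east, and observe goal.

Now I run maze.move on dir=east, and observe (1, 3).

Answer: (1, 3)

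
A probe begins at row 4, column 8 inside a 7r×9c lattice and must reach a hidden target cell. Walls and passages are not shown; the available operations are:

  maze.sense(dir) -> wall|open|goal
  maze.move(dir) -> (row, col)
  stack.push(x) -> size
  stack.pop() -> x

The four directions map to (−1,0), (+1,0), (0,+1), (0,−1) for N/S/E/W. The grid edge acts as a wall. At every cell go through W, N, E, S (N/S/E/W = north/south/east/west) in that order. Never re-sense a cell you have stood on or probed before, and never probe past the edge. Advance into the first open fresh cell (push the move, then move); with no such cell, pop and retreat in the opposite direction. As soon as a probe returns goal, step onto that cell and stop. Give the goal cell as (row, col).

-- 1. sense(dir→west) == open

-- 2. push(x→west) == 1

-- 3. move(dir→west) == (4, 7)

-- 4. sense(dir→west) == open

-- 5. push(x→west) == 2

-- 6. move(dir→west) == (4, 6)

-- 7. sense(dir→west) == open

-- 8. push(x→west) == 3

-- 9. move(dir→west) == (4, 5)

-- 10. sense(dir→west) == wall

-- 11. sense(dir→north) == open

-- 12. push(x→north) == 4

-- 13. move(dir→north) == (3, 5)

-- 14. sense(dir→west) == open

-- 15. push(x→west) == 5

-- 16. move(dir→west) == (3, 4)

-- 17. sense(dir→west) == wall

-- 18. sense(dir→north) == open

-- 19. push(x→north) == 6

-- 20. move(dir→north) == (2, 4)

-- 21. sense(dir→west) == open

-- 22. push(x→west) == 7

-- 23. move(dir→west) == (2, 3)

-- 24. sense(dir→west) == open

-- 25. push(x→west) == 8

-- 26. move(dir→west) == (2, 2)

-- 27. sense(dir→west) == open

-- 28. push(x→west) == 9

-- 29. move(dir→west) == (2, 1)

-- 30. sense(dir→west) == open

-- 31. push(x→west) == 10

-- 32. move(dir→west) == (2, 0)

-- 33. sense(dir→north) == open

-- 34. push(x→north) == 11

-- 35. move(dir→north) == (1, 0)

-- 36. sense(dir→north) == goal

-- 37. move(dir→north) == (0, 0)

Answer: (0, 0)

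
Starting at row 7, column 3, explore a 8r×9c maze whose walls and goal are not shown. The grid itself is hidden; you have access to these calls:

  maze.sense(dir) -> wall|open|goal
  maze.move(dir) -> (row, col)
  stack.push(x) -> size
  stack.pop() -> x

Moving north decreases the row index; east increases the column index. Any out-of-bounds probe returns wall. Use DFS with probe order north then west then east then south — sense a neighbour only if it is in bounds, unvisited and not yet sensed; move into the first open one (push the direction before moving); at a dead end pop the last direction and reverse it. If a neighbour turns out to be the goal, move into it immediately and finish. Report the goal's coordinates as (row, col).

CALL maze.sense[north]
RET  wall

CALL maze.sense[west]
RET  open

CALL stack.push[west]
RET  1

CALL maze.move[west]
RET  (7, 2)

CALL maze.sense[north]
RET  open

CALL stack.push[north]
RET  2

CALL maze.move[north]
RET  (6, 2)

CALL maze.sense[north]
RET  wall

CALL maze.sense[west]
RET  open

CALL stack.push[west]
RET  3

CALL maze.move[west]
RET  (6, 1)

CALL maze.sense[north]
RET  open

CALL stack.push[north]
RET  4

CALL maze.move[north]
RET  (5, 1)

CALL maze.sense[north]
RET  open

CALL stack.push[north]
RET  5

CALL maze.move[north]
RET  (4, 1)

CALL maze.sense[north]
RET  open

CALL stack.push[north]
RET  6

CALL maze.move[north]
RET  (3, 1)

CALL maze.sense[north]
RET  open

CALL stack.push[north]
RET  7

CALL maze.move[north]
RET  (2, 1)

CALL maze.sense[north]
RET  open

CALL stack.push[north]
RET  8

CALL maze.move[north]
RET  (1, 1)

CALL maze.sense[north]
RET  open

CALL stack.push[north]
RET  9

CALL maze.move[north]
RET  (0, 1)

CALL maze.sense[west]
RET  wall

CALL maze.sense[east]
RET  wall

CALL stack.pop[]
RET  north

CALL maze.move[south]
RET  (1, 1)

CALL maze.sense[west]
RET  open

CALL stack.push[west]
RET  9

CALL maze.move[west]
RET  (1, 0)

CALL maze.sense[south]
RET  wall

CALL stack.pop[]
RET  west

CALL maze.move[east]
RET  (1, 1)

CALL maze.sense[east]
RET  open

CALL stack.push[east]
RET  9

CALL maze.move[east]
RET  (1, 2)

CALL maze.sense[east]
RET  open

CALL stack.push[east]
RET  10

CALL maze.move[east]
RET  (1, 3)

CALL maze.sense[north]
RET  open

CALL stack.push[north]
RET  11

CALL maze.move[north]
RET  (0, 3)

CALL maze.sense[east]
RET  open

CALL stack.push[east]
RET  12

CALL maze.move[east]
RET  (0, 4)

CALL maze.sense[east]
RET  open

CALL stack.push[east]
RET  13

CALL maze.move[east]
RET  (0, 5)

CALL maze.sense[east]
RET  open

CALL stack.push[east]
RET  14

CALL maze.move[east]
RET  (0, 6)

CALL maze.sense[east]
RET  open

CALL stack.push[east]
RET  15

CALL maze.move[east]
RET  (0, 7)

CALL maze.sense[east]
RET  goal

CALL maze.move[east]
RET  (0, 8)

Answer: (0, 8)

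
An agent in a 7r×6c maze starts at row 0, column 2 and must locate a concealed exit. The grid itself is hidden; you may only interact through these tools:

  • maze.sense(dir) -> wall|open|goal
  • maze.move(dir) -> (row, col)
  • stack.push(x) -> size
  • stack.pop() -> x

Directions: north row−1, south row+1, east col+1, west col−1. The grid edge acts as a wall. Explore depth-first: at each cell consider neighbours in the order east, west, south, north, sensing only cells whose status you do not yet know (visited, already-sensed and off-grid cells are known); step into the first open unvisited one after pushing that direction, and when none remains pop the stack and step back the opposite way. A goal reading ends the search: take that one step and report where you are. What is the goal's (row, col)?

# 1. sense(dir: east) -> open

# 2. push(x: east) -> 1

# 3. move(dir: east) -> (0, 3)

# 4. sense(dir: east) -> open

# 5. push(x: east) -> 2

# 6. move(dir: east) -> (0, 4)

# 7. sense(dir: east) -> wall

# 8. sense(dir: south) -> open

# 9. push(x: south) -> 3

# 10. move(dir: south) -> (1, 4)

# 11. sense(dir: east) -> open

# 12. push(x: east) -> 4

# 13. move(dir: east) -> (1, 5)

# 14. sense(dir: south) -> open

# 15. push(x: south) -> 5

# 16. move(dir: south) -> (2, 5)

# 17. sense(dir: west) -> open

# 18. push(x: west) -> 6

# 19. move(dir: west) -> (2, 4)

# 20. sense(dir: west) -> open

# 21. push(x: west) -> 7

# 22. move(dir: west) -> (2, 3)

# 23. sense(dir: west) -> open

# 24. push(x: west) -> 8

# 25. move(dir: west) -> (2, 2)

# 26. sense(dir: west) -> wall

# 27. sense(dir: south) -> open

# 28. push(x: south) -> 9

# 29. move(dir: south) -> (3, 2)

# 30. sense(dir: east) -> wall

# 31. sense(dir: west) -> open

# 32. push(x: west) -> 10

# 33. move(dir: west) -> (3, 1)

# 34. sense(dir: west) -> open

# 35. push(x: west) -> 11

# 36. move(dir: west) -> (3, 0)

# 37. sense(dir: south) -> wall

# 38. sense(dir: north) -> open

# 39. push(x: north) -> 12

# 40. move(dir: north) -> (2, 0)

# 41. sense(dir: north) -> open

# 42. push(x: north) -> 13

# 43. move(dir: north) -> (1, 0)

# 44. sense(dir: east) -> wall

# 45. sense(dir: north) -> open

# 46. push(x: north) -> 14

# 47. move(dir: north) -> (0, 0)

# 48. sense(dir: east) -> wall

# 49. pop() -> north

# 50. move(dir: south) -> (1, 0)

# 51. pop() -> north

# 52. move(dir: south) -> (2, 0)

# 53. pop() -> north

# 54. move(dir: south) -> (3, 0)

# 55. pop() -> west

# 56. move(dir: east) -> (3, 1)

# 57. sense(dir: south) -> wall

# 58. pop() -> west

# 59. move(dir: east) -> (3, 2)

# 60. sense(dir: south) -> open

# 61. push(x: south) -> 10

# 62. move(dir: south) -> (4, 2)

# 63. sense(dir: east) -> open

# 64. push(x: east) -> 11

# 65. move(dir: east) -> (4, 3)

# 66. sense(dir: east) -> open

# 67. push(x: east) -> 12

# 68. move(dir: east) -> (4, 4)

# 69. sense(dir: east) -> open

# 70. push(x: east) -> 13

# 71. move(dir: east) -> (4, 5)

# 72. sense(dir: south) -> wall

# 73. sense(dir: north) -> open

# 74. push(x: north) -> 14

# 75. move(dir: north) -> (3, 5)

# 76. sense(dir: west) -> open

# 77. push(x: west) -> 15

# 78. move(dir: west) -> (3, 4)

# 79. pop() -> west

# 80. move(dir: east) -> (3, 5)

# 81. pop() -> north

# 82. move(dir: south) -> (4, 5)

# 83. pop() -> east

# 84. move(dir: west) -> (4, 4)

# 85. sense(dir: south) -> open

# 86. push(x: south) -> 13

# 87. move(dir: south) -> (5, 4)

# 88. sense(dir: west) -> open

# 89. push(x: west) -> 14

# 90. move(dir: west) -> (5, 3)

# 91. sense(dir: west) -> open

# 92. push(x: west) -> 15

# 93. move(dir: west) -> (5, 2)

# 94. sense(dir: west) -> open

# 95. push(x: west) -> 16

# 96. move(dir: west) -> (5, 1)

# 97. sense(dir: west) -> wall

# 98. sense(dir: south) -> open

# 99. push(x: south) -> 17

# 100. move(dir: south) -> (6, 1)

# 101. sense(dir: east) -> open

# 102. push(x: east) -> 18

# 103. move(dir: east) -> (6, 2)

# 104. sense(dir: east) -> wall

# 105. pop() -> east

# 106. move(dir: west) -> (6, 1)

# 107. sense(dir: west) -> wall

# 108. pop() -> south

# 109. move(dir: north) -> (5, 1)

# 110. pop() -> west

# 111. move(dir: east) -> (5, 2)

# 112. pop() -> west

# 113. move(dir: east) -> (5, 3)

# 114. pop() -> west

# 115. move(dir: east) -> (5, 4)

# 116. sense(dir: south) -> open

# 117. push(x: south) -> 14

# 118. move(dir: south) -> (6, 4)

# 119. sense(dir: east) -> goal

# 120. move(dir: east) -> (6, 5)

Answer: (6, 5)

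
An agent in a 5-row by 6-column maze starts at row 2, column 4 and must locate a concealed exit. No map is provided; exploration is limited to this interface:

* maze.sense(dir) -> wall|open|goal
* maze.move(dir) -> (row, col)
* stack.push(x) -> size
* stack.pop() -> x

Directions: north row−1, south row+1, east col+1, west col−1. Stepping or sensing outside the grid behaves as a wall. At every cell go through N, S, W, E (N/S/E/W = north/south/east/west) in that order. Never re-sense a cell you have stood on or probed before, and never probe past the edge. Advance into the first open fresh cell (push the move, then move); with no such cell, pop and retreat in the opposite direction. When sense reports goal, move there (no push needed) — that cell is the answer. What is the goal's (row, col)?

→ maze.sense(dir: north)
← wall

→ maze.sense(dir: south)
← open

→ stack.push(x: south)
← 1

→ maze.move(dir: south)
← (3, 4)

→ maze.sense(dir: south)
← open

→ stack.push(x: south)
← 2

→ maze.move(dir: south)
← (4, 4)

→ maze.sense(dir: west)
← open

→ stack.push(x: west)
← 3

→ maze.move(dir: west)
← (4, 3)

→ maze.sense(dir: north)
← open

→ stack.push(x: north)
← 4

→ maze.move(dir: north)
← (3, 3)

→ maze.sense(dir: north)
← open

→ stack.push(x: north)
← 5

→ maze.move(dir: north)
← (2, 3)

→ maze.sense(dir: north)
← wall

→ maze.sense(dir: west)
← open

→ stack.push(x: west)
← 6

→ maze.move(dir: west)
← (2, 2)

→ maze.sense(dir: north)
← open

→ stack.push(x: north)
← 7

→ maze.move(dir: north)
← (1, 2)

→ maze.sense(dir: north)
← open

→ stack.push(x: north)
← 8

→ maze.move(dir: north)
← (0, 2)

→ maze.sense(dir: west)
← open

→ stack.push(x: west)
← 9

→ maze.move(dir: west)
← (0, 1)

→ maze.sense(dir: south)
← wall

→ maze.sense(dir: west)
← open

→ stack.push(x: west)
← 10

→ maze.move(dir: west)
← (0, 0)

→ maze.sense(dir: south)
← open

→ stack.push(x: south)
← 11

→ maze.move(dir: south)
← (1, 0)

→ maze.sense(dir: south)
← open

→ stack.push(x: south)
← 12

→ maze.move(dir: south)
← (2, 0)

→ maze.sense(dir: south)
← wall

→ maze.sense(dir: east)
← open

→ stack.push(x: east)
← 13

→ maze.move(dir: east)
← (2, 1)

→ maze.sense(dir: south)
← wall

→ stack.pop()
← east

→ maze.move(dir: west)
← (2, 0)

→ stack.pop()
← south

→ maze.move(dir: north)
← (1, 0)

→ stack.pop()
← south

→ maze.move(dir: north)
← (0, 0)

→ stack.pop()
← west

→ maze.move(dir: east)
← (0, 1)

→ stack.pop()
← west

→ maze.move(dir: east)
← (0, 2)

→ maze.sense(dir: east)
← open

→ stack.push(x: east)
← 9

→ maze.move(dir: east)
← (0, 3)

→ maze.sense(dir: east)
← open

→ stack.push(x: east)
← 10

→ maze.move(dir: east)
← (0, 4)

→ maze.sense(dir: east)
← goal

→ maze.move(dir: east)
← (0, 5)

Answer: (0, 5)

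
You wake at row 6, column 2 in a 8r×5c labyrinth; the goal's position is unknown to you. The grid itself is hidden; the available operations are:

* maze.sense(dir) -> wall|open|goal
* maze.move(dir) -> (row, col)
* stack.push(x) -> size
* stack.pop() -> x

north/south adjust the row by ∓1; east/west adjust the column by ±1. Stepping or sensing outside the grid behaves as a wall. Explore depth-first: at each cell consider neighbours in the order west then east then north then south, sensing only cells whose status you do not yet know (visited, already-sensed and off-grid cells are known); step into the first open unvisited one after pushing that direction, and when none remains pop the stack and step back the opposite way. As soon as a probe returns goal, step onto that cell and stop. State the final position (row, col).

Then sense(dir: west), and observe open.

I invoke push(x: west), and see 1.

Using move(dir: west), which returns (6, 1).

Next I call sense(dir: west), and get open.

I use push(x: west), and get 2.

I use move(dir: west), → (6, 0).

Now I run sense(dir: north), and get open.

Calling push(x: north), which returns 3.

Next I call move(dir: north), and get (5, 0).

Then sense(dir: east), yielding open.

Next I call push(x: east), and get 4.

Then move(dir: east), yielding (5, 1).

Using sense(dir: east), yielding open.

Invoking push(x: east), and observe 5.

Next I call move(dir: east), giving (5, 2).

Invoking sense(dir: east), — result: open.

I invoke push(x: east), and see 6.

Next I call move(dir: east), and observe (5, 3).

Next I call sense(dir: east), : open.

I run push(x: east), and get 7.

Calling move(dir: east), yielding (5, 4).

Invoking sense(dir: north), and see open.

Now I run push(x: north), : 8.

I invoke move(dir: north), giving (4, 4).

Calling sense(dir: west), : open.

I invoke push(x: west), yielding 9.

I invoke move(dir: west), and see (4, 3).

Now I run sense(dir: west), — result: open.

I use push(x: west), — result: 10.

Using move(dir: west), yielding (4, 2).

I run sense(dir: west), and observe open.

Next I call push(x: west), — result: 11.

I run move(dir: west), → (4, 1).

Next I call sense(dir: west), yielding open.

Invoking push(x: west), — result: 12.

Now I run move(dir: west), and get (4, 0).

Next I call sense(dir: north), and get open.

I try push(x: north), which returns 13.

I use move(dir: north), — result: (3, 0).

Next I call sense(dir: east), which returns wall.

I try sense(dir: north), : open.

Now I run push(x: north), → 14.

I call move(dir: north), which returns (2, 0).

Next I call sense(dir: east), yielding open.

I invoke push(x: east), : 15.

Invoking move(dir: east), and observe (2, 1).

Calling sense(dir: east), giving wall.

I call sense(dir: north), and see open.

Now I run push(x: north), → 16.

I invoke move(dir: north), and see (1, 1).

Calling sense(dir: west), — result: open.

I invoke push(x: west), and observe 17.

I invoke move(dir: west), which returns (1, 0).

I use sense(dir: north), and see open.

Then push(x: north), → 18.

Invoking move(dir: north), — result: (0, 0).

I use sense(dir: east), yielding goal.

Calling move(dir: east), giving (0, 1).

Answer: (0, 1)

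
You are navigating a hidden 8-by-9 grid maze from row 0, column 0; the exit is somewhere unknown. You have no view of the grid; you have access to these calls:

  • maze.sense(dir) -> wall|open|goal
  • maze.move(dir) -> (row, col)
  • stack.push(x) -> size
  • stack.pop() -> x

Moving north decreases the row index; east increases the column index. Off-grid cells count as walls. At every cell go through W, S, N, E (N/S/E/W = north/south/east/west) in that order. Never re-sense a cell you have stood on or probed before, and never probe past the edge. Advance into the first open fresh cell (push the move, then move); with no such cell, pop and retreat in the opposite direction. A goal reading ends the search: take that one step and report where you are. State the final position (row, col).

Do: sense[dir→south]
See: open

Do: push[x→south]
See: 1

Do: move[dir→south]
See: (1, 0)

Do: sense[dir→south]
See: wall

Do: sense[dir→east]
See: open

Do: push[x→east]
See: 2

Do: move[dir→east]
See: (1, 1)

Do: sense[dir→south]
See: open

Do: push[x→south]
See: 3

Do: move[dir→south]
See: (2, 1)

Do: sense[dir→south]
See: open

Do: push[x→south]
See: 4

Do: move[dir→south]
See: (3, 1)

Do: sense[dir→west]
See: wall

Do: sense[dir→south]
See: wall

Do: sense[dir→east]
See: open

Do: push[x→east]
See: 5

Do: move[dir→east]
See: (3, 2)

Do: sense[dir→south]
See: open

Do: push[x→south]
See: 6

Do: move[dir→south]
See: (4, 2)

Do: sense[dir→south]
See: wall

Do: sense[dir→east]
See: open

Do: push[x→east]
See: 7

Do: move[dir→east]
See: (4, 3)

Do: sense[dir→south]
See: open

Do: push[x→south]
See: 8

Do: move[dir→south]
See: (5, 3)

Do: sense[dir→south]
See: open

Do: push[x→south]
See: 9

Do: move[dir→south]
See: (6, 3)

Do: sense[dir→west]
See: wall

Do: sense[dir→south]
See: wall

Do: sense[dir→east]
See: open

Do: push[x→east]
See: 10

Do: move[dir→east]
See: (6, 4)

Do: sense[dir→south]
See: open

Do: push[x→south]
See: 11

Do: move[dir→south]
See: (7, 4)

Do: sense[dir→east]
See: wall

Do: pop[]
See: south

Do: move[dir→north]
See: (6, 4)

Do: sense[dir→north]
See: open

Do: push[x→north]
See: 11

Do: move[dir→north]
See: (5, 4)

Do: sense[dir→north]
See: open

Do: push[x→north]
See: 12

Do: move[dir→north]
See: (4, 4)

Do: sense[dir→north]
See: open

Do: push[x→north]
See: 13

Do: move[dir→north]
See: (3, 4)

Do: sense[dir→west]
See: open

Do: push[x→west]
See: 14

Do: move[dir→west]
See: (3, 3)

Do: sense[dir→north]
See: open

Do: push[x→north]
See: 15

Do: move[dir→north]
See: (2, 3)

Do: sense[dir→west]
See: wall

Do: sense[dir→north]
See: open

Do: push[x→north]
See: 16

Do: move[dir→north]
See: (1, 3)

Do: sense[dir→west]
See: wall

Do: sense[dir→north]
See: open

Do: push[x→north]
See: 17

Do: move[dir→north]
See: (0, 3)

Do: sense[dir→west]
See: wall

Do: sense[dir→east]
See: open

Do: push[x→east]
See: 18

Do: move[dir→east]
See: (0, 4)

Do: sense[dir→south]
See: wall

Do: sense[dir→east]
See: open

Do: push[x→east]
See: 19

Do: move[dir→east]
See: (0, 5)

Do: sense[dir→south]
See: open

Do: push[x→south]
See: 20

Do: move[dir→south]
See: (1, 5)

Do: sense[dir→south]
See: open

Do: push[x→south]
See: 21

Do: move[dir→south]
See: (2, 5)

Do: sense[dir→west]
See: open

Do: push[x→west]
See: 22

Do: move[dir→west]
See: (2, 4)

Do: pop[]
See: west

Do: move[dir→east]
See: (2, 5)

Do: sense[dir→south]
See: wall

Do: sense[dir→east]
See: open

Do: push[x→east]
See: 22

Do: move[dir→east]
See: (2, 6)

Do: sense[dir→south]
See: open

Do: push[x→south]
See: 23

Do: move[dir→south]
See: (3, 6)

Do: sense[dir→south]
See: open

Do: push[x→south]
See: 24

Do: move[dir→south]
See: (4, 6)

Do: sense[dir→west]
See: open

Do: push[x→west]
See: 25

Do: move[dir→west]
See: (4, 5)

Do: sense[dir→south]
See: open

Do: push[x→south]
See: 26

Do: move[dir→south]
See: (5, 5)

Do: sense[dir→south]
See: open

Do: push[x→south]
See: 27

Do: move[dir→south]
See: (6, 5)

Do: sense[dir→east]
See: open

Do: push[x→east]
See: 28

Do: move[dir→east]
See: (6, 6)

Do: sense[dir→south]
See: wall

Do: sense[dir→north]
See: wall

Do: sense[dir→east]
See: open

Do: push[x→east]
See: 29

Do: move[dir→east]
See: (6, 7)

Do: sense[dir→south]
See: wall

Do: sense[dir→north]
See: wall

Do: sense[dir→east]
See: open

Do: push[x→east]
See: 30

Do: move[dir→east]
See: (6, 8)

Do: sense[dir→south]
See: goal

Do: move[dir→south]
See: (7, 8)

Answer: (7, 8)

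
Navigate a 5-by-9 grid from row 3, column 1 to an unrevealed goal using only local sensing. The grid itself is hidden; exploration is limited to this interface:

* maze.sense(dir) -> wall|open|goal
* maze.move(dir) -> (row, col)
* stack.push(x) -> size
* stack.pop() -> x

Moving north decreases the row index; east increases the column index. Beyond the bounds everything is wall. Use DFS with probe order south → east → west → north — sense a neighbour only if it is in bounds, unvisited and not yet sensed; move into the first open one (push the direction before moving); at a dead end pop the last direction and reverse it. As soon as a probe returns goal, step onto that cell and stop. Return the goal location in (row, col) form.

CALL maze.sense[dir='south']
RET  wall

CALL maze.sense[dir='east']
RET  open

CALL stack.push[x='east']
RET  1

CALL maze.move[dir='east']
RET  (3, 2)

CALL maze.sense[dir='south']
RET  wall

CALL maze.sense[dir='east']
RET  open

CALL stack.push[x='east']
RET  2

CALL maze.move[dir='east']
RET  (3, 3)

CALL maze.sense[dir='south']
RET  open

CALL stack.push[x='south']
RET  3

CALL maze.move[dir='south']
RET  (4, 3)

CALL maze.sense[dir='east']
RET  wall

CALL stack.pop[]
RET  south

CALL maze.move[dir='north']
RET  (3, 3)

CALL maze.sense[dir='east']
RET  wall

CALL maze.sense[dir='north']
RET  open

CALL stack.push[x='north']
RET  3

CALL maze.move[dir='north']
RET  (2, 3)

CALL maze.sense[dir='east']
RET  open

CALL stack.push[x='east']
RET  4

CALL maze.move[dir='east']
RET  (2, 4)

CALL maze.sense[dir='east']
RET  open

CALL stack.push[x='east']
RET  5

CALL maze.move[dir='east']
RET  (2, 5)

CALL maze.sense[dir='south']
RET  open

CALL stack.push[x='south']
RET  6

CALL maze.move[dir='south']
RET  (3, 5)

CALL maze.sense[dir='south']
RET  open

CALL stack.push[x='south']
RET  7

CALL maze.move[dir='south']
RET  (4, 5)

CALL maze.sense[dir='east']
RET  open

CALL stack.push[x='east']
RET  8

CALL maze.move[dir='east']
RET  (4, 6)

CALL maze.sense[dir='east']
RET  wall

CALL maze.sense[dir='north']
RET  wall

CALL stack.pop[]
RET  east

CALL maze.move[dir='west']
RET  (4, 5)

CALL stack.pop[]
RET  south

CALL maze.move[dir='north']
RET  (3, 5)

CALL stack.pop[]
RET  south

CALL maze.move[dir='north']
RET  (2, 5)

CALL maze.sense[dir='east']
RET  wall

CALL maze.sense[dir='north']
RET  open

CALL stack.push[x='north']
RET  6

CALL maze.move[dir='north']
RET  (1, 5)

CALL maze.sense[dir='east']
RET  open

CALL stack.push[x='east']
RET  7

CALL maze.move[dir='east']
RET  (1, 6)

CALL maze.sense[dir='east']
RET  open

CALL stack.push[x='east']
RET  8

CALL maze.move[dir='east']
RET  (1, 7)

CALL maze.sense[dir='south']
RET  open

CALL stack.push[x='south']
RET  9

CALL maze.move[dir='south']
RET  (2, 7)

CALL maze.sense[dir='south']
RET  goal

CALL maze.move[dir='south']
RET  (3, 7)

Answer: (3, 7)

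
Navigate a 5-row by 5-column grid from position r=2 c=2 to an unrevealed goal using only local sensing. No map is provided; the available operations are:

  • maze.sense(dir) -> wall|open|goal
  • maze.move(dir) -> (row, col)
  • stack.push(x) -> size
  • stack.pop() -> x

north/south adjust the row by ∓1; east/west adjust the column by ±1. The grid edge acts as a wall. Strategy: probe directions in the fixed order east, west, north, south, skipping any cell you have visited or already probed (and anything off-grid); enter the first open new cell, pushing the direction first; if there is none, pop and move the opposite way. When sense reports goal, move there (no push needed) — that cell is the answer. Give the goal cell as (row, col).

% sense dir: east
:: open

% push x: east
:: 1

% move dir: east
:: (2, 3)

% sense dir: east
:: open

% push x: east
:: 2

% move dir: east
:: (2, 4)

% sense dir: north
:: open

% push x: north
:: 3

% move dir: north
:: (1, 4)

% sense dir: west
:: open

% push x: west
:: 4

% move dir: west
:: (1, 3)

% sense dir: west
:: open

% push x: west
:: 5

% move dir: west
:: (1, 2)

% sense dir: west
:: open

% push x: west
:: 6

% move dir: west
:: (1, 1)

% sense dir: west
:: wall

% sense dir: north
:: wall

% sense dir: south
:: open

% push x: south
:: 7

% move dir: south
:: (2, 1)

% sense dir: west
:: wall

% sense dir: south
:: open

% push x: south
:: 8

% move dir: south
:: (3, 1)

% sense dir: east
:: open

% push x: east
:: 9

% move dir: east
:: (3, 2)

% sense dir: east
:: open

% push x: east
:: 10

% move dir: east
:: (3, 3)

% sense dir: east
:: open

% push x: east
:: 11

% move dir: east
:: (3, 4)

% sense dir: south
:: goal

% move dir: south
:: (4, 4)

Answer: (4, 4)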